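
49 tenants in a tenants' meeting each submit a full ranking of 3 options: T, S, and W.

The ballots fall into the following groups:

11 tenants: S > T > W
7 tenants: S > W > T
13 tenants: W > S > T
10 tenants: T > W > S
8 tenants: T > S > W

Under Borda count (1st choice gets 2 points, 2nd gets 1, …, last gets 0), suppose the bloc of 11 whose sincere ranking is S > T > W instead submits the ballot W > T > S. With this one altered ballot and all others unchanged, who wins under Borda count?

W

Borda totals with the altered ballot: T 47, S 35, W 65.
The switch changes the winner from S to W.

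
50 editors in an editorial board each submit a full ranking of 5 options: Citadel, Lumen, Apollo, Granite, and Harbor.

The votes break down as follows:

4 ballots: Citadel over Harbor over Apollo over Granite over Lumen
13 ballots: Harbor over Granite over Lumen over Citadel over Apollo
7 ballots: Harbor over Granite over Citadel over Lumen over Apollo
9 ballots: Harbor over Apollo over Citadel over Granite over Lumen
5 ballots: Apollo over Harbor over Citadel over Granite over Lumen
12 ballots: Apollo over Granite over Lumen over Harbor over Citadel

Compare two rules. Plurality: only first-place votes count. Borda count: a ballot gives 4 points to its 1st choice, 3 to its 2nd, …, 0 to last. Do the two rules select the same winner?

Plurality first-place counts: Citadel 4, Lumen 0, Apollo 17, Granite 0, Harbor 29 → Harbor.
Borda totals: Citadel 71, Lumen 57, Apollo 103, Granite 114, Harbor 155 → Harbor.
The two rules agree on Harbor.

Yes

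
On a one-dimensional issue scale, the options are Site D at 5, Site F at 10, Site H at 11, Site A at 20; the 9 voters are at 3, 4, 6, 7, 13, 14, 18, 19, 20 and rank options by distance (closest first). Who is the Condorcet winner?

With single-peaked preferences on a line, the Condorcet winner is the candidate closest to the median voter.
The median voter (position 13) is closest to Site H at 11.
Check: Site H vs Site A — voters closer to Site H: 6 of 9.

Site H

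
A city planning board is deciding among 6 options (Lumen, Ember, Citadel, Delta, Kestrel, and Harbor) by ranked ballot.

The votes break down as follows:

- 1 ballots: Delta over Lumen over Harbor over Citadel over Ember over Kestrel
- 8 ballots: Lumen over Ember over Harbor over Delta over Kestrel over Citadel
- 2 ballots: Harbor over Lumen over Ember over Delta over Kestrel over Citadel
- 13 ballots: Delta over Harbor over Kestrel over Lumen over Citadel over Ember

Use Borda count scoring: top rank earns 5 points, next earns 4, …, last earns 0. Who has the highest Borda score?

Borda scores:
  Lumen: 4 + 8·5 + 2·4 + 13·2 = 78
  Ember: 1 + 8·4 + 2·3 + 13·0 = 39
  Citadel: 2 + 8·0 + 2·0 + 13·1 = 15
  Delta: 5 + 8·2 + 2·2 + 13·5 = 90
  Kestrel: 0 + 8·1 + 2·1 + 13·3 = 49
  Harbor: 3 + 8·3 + 2·5 + 13·4 = 89
Delta has the highest total.

Delta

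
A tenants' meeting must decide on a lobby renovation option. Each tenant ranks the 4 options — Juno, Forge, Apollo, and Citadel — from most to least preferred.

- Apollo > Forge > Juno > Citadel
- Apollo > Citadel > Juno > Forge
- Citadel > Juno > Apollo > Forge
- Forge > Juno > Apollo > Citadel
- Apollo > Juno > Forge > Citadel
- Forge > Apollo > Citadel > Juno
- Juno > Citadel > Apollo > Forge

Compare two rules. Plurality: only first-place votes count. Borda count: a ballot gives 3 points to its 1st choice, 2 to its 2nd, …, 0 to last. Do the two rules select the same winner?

Yes

Plurality first-place counts: Juno 1, Forge 2, Apollo 3, Citadel 1 → Apollo.
Borda totals: Juno 11, Forge 9, Apollo 14, Citadel 8 → Apollo.
The two rules agree on Apollo.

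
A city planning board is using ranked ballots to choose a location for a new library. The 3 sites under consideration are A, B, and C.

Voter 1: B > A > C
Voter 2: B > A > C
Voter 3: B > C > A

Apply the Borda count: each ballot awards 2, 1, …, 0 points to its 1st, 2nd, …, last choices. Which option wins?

Borda scores:
  A: 1 + 1 + 0 = 2
  B: 2 + 2 + 2 = 6
  C: 0 + 0 + 1 = 1
B has the highest total.

B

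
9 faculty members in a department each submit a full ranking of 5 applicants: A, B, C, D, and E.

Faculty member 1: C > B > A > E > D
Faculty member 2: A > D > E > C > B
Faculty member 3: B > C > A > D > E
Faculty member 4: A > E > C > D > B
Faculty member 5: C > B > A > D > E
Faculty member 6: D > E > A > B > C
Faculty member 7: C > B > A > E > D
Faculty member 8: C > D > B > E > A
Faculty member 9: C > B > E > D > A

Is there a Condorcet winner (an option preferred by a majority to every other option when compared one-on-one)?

Yes

Head-to-head results (9 voters total):
A vs B: B wins 6–3.
A vs C: C wins 6–3.
A vs D: A wins 6–3.
A vs E: A wins 6–3.
B vs C: C wins 7–2.
B vs D: B wins 5–4.
B vs E: B wins 6–3.
C vs D: C wins 7–2.
C vs E: C wins 6–3.
D vs E: D wins 5–4.
C beats each rival — A (6–3), B (7–2), D (7–2), E (6–3) — so C is the Condorcet winner.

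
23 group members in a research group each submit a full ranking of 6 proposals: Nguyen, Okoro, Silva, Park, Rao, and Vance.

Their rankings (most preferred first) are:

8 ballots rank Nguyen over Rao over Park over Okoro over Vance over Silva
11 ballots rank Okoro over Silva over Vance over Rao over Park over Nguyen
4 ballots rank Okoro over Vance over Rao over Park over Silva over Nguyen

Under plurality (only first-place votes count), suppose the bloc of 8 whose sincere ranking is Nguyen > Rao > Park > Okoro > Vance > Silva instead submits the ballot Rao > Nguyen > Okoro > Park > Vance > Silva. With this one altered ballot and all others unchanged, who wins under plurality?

First-place totals with the altered ballot: Nguyen 0, Okoro 15, Silva 0, Park 0, Rao 8, Vance 0.
The winner is unchanged: still Okoro.

Okoro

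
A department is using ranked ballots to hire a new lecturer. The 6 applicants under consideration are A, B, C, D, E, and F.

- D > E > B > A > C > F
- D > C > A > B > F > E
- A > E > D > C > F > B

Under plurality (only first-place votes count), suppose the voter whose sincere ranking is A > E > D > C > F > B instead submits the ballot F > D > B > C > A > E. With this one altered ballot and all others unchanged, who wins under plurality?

D

First-place totals with the altered ballot: A 0, B 0, C 0, D 2, E 0, F 1.
The winner is unchanged: still D.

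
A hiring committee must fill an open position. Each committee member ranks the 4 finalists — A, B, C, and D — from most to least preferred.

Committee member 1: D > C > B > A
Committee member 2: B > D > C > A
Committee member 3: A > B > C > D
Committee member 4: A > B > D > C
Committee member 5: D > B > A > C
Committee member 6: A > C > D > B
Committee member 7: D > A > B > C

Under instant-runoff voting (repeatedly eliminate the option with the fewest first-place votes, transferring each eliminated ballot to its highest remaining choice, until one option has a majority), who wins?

Round 1: A 3, D 3, B 1, C 0. C has the fewest and is eliminated.
Round 2: A 3, D 3, B 1. B has the fewest and is eliminated.
Round 3: D 4, A 3. D has a majority.

D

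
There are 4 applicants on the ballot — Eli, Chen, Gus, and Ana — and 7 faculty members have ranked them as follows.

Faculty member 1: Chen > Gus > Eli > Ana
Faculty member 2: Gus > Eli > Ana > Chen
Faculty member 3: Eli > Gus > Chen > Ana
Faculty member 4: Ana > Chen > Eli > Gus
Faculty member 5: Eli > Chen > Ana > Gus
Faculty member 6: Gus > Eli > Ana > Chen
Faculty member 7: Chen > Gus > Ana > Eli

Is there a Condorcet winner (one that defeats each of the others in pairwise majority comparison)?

Head-to-head results (7 voters total):
Eli vs Chen: Eli wins 4–3.
Eli vs Gus: Gus wins 4–3.
Eli vs Ana: Eli wins 5–2.
Chen vs Gus: Chen wins 4–3.
Chen vs Ana: Chen wins 4–3.
Gus vs Ana: Gus wins 5–2.
No candidate beats all others: Eli beats Chen beats Gus beats Eli, a majority cycle.

No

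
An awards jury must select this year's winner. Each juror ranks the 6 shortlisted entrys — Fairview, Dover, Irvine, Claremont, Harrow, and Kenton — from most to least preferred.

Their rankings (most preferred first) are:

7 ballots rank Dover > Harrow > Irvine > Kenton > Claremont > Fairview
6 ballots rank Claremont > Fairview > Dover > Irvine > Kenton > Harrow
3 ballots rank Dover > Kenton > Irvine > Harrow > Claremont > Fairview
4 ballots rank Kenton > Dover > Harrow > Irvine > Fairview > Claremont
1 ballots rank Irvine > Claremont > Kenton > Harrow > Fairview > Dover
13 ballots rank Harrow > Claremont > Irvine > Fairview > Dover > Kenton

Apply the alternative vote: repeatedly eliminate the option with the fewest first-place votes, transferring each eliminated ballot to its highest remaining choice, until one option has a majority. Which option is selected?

Round 1: Harrow 13, Dover 10, Claremont 6, Kenton 4, Irvine 1, Fairview 0. Fairview has the fewest and is eliminated.
Round 2: Harrow 13, Dover 10, Claremont 6, Kenton 4, Irvine 1. Irvine has the fewest and is eliminated.
Round 3: Harrow 13, Dover 10, Claremont 7, Kenton 4. Kenton has the fewest and is eliminated.
Round 4: Dover 14, Harrow 13, Claremont 7. Claremont has the fewest and is eliminated.
Round 5: Dover 20, Harrow 14. Dover has a majority.

Dover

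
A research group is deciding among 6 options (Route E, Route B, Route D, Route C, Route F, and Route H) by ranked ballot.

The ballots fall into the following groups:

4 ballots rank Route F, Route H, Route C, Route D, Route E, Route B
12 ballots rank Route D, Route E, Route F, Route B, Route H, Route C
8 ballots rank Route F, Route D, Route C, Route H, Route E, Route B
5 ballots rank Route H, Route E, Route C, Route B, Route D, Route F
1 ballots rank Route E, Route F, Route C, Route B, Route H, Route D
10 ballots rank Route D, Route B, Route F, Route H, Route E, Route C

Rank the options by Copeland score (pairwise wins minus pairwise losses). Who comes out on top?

Pairwise results:
  Route E vs Route B: Route E wins 30–10.
  Route E vs Route D: Route D wins 34–6.
  Route E vs Route C: Route E wins 28–12.
  Route E vs Route F: Route F wins 22–18.
  Route E vs Route H: Route H wins 27–13.
  Route B vs Route D: Route D wins 34–6.
  Route B vs Route C: Route B wins 22–18.
  Route B vs Route F: Route F wins 25–15.
  Route B vs Route H: Route B wins 23–17.
  Route D vs Route C: Route D wins 30–10.
  Route D vs Route F: Route D wins 27–13.
  Route D vs Route H: Route D wins 30–10.
  Route C vs Route F: Route F wins 35–5.
  Route C vs Route H: Route H wins 31–9.
  Route F vs Route H: Route F wins 35–5.
Copeland scores (wins − losses):
  Route E: 2 − 3 = -1
  Route B: 2 − 3 = -1
  Route D: 5 − 0 = 5
  Route C: 0 − 5 = -5
  Route F: 4 − 1 = 3
  Route H: 2 − 3 = -1
Route D has the best Copeland score.

Route D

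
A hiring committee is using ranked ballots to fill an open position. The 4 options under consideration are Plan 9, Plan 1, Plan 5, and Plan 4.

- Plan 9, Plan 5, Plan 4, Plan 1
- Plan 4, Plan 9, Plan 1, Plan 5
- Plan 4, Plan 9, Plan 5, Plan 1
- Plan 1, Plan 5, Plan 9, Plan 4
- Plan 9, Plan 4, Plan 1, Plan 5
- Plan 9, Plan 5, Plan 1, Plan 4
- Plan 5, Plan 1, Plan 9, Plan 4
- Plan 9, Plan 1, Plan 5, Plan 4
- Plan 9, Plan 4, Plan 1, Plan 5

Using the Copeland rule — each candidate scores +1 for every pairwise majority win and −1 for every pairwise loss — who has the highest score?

Pairwise results:
  Plan 9 vs Plan 1: Plan 9 wins 7–2.
  Plan 9 vs Plan 5: Plan 9 wins 7–2.
  Plan 9 vs Plan 4: Plan 9 wins 7–2.
  Plan 1 vs Plan 5: Plan 1 wins 5–4.
  Plan 1 vs Plan 4: Plan 4 wins 5–4.
  Plan 5 vs Plan 4: Plan 5 wins 5–4.
Copeland scores (wins − losses):
  Plan 9: 3 − 0 = 3
  Plan 1: 1 − 2 = -1
  Plan 5: 1 − 2 = -1
  Plan 4: 1 − 2 = -1
Plan 9 has the best Copeland score.

Plan 9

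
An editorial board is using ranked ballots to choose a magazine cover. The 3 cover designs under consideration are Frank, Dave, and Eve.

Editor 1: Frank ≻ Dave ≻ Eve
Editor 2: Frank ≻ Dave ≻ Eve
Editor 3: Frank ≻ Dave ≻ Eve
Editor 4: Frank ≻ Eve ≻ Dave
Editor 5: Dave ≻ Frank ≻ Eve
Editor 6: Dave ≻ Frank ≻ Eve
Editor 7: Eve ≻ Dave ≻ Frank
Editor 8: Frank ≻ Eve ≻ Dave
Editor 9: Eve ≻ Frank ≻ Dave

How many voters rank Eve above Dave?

Ballots ranking Eve above Dave: 4.
Ballots ranking Dave above Eve: 5.
So 4 of 9 voters prefer Eve to Dave.

4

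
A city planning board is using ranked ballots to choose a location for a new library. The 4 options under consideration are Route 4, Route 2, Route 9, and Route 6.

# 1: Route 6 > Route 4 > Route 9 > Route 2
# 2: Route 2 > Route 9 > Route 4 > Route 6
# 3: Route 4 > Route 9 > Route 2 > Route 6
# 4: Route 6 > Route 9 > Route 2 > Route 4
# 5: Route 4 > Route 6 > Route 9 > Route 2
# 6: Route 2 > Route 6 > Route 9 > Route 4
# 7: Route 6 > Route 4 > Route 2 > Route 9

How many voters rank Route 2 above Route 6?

Ballots ranking Route 2 above Route 6: 3.
Ballots ranking Route 6 above Route 2: 4.
So 3 of 7 voters prefer Route 2 to Route 6.

3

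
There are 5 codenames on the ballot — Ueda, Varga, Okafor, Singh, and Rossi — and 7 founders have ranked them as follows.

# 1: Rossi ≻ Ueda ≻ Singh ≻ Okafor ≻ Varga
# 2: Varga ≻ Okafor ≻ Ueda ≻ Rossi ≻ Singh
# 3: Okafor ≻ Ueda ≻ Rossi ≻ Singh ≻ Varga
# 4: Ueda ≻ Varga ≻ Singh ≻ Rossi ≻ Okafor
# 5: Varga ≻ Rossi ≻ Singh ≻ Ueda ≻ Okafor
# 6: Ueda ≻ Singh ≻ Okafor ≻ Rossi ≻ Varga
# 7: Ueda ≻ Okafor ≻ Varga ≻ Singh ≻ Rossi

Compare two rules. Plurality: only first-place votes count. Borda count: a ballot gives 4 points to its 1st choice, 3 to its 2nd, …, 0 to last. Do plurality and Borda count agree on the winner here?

Yes

Plurality first-place counts: Ueda 3, Varga 2, Okafor 1, Singh 0, Rossi 1 → Ueda.
Borda totals: Ueda 21, Varga 13, Okafor 13, Singh 11, Rossi 12 → Ueda.
The two rules agree on Ueda.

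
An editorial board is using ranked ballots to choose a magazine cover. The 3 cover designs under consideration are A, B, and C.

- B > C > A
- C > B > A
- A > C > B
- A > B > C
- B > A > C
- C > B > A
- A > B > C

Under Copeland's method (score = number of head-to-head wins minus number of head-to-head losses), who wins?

B

Pairwise results:
  A vs B: B wins 4–3.
  A vs C: A wins 4–3.
  B vs C: B wins 4–3.
Copeland scores (wins − losses):
  A: 1 − 1 = 0
  B: 2 − 0 = 2
  C: 0 − 2 = -2
B has the best Copeland score.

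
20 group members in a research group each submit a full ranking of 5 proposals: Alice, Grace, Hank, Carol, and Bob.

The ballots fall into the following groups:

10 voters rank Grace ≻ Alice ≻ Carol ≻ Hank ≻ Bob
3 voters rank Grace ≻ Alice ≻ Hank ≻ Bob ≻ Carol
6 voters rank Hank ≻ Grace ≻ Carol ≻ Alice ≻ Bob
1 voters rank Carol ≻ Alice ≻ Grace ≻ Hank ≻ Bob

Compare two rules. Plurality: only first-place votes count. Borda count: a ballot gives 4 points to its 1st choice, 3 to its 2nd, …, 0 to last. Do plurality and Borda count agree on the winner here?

Plurality first-place counts: Alice 0, Grace 13, Hank 6, Carol 1, Bob 0 → Grace.
Borda totals: Alice 48, Grace 72, Hank 41, Carol 36, Bob 3 → Grace.
The two rules agree on Grace.

Yes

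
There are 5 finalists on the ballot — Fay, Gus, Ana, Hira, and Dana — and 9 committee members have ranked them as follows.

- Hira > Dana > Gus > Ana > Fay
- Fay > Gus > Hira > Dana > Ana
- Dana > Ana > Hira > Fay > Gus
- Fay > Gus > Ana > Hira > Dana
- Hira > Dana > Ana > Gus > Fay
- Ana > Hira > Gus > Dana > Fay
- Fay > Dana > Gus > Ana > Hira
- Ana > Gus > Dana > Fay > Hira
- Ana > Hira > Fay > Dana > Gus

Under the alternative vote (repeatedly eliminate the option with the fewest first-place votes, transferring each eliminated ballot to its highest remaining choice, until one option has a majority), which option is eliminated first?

Gus

Round 1: Fay 3, Ana 3, Hira 2, Dana 1, Gus 0. Gus has the fewest and is eliminated.
Round 2: Fay 3, Ana 3, Hira 2, Dana 1. Dana has the fewest and is eliminated.
Round 3: Ana 4, Fay 3, Hira 2. Hira has the fewest and is eliminated.
Round 4: Ana 6, Fay 3. Ana has a majority.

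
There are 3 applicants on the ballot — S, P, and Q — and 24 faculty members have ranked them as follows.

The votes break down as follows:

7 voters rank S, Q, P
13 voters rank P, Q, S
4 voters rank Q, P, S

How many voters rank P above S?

17

Ballots ranking P above S: 13+4 = 17.
Ballots ranking S above P: 7.
So 17 of 24 voters prefer P to S.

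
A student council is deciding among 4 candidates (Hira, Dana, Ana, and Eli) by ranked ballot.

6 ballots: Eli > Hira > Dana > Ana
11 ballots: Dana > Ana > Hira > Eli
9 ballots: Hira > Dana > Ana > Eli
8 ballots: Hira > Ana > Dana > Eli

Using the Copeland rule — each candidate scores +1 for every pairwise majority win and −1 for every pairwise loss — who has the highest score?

Pairwise results:
  Hira vs Dana: Hira wins 23–11.
  Hira vs Ana: Hira wins 23–11.
  Hira vs Eli: Hira wins 28–6.
  Dana vs Ana: Dana wins 26–8.
  Dana vs Eli: Dana wins 28–6.
  Ana vs Eli: Ana wins 28–6.
Copeland scores (wins − losses):
  Hira: 3 − 0 = 3
  Dana: 2 − 1 = 1
  Ana: 1 − 2 = -1
  Eli: 0 − 3 = -3
Hira has the best Copeland score.

Hira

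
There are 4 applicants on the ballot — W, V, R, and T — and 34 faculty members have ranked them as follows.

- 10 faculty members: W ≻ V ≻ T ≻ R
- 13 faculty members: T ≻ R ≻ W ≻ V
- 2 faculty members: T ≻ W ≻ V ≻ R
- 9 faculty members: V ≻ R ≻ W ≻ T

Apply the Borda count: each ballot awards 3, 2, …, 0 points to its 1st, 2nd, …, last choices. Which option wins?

W

Borda scores:
  W: 10·3 + 13·1 + 2·2 + 9·1 = 56
  V: 10·2 + 13·0 + 2·1 + 9·3 = 49
  R: 10·0 + 13·2 + 2·0 + 9·2 = 44
  T: 10·1 + 13·3 + 2·3 + 9·0 = 55
W has the highest total.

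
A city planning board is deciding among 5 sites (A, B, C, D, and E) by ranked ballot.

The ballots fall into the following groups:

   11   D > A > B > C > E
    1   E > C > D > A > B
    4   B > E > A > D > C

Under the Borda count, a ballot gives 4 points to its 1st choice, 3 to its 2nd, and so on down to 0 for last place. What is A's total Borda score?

Borda scores:
  A: 11·3 + 1 + 4·2 = 42
  B: 11·2 + 0 + 4·4 = 38
  C: 11·1 + 3 + 4·0 = 14
  D: 11·4 + 2 + 4·1 = 50
  E: 11·0 + 4 + 4·3 = 16

42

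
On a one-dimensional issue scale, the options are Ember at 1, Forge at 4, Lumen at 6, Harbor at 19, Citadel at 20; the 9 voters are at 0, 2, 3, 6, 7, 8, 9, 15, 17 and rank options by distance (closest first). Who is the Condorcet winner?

Lumen

With single-peaked preferences on a line, the Condorcet winner is the candidate closest to the median voter.
The median voter (position 7) is closest to Lumen at 6.
Check: Lumen vs Ember — voters closer to Lumen: 6 of 9.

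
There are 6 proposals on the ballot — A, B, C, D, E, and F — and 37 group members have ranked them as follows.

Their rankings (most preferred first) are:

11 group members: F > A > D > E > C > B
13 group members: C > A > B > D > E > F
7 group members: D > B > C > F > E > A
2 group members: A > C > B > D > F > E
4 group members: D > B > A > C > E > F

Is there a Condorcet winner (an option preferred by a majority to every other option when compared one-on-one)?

No

Head-to-head results (37 voters total):
A vs B: A wins 26–11.
A vs C: C wins 20–17.
A vs D: A wins 26–11.
A vs E: A wins 30–7.
A vs F: A wins 19–18.
B vs C: C wins 26–11.
B vs D: D wins 22–15.
B vs E: B wins 26–11.
B vs F: B wins 26–11.
C vs D: D wins 22–15.
C vs E: C wins 26–11.
C vs F: C wins 26–11.
D vs E: D wins 37–0.
D vs F: D wins 26–11.
E vs F: F wins 20–17.
No candidate beats all others: A beats D beats C beats A, a majority cycle.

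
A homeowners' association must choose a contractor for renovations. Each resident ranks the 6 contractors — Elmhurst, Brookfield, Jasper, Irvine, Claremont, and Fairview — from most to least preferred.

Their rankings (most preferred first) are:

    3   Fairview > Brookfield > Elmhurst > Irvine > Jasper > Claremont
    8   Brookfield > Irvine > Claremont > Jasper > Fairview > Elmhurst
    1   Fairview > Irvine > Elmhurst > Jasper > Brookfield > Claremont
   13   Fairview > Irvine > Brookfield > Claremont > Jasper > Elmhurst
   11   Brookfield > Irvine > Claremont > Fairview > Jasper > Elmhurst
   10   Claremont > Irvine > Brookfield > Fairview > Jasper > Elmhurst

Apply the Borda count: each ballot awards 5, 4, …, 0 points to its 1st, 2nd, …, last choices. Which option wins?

Borda scores:
  Elmhurst: 3·3 + 8·0 + 3 + 13·0 + 11·0 + 10·0 = 12
  Brookfield: 3·4 + 8·5 + 1 + 13·3 + 11·5 + 10·3 = 177
  Jasper: 3·1 + 8·2 + 2 + 13·1 + 11·1 + 10·1 = 55
  Irvine: 3·2 + 8·4 + 4 + 13·4 + 11·4 + 10·4 = 178
  Claremont: 3·0 + 8·3 + 0 + 13·2 + 11·3 + 10·5 = 133
  Fairview: 3·5 + 8·1 + 5 + 13·5 + 11·2 + 10·2 = 135
Irvine has the highest total.

Irvine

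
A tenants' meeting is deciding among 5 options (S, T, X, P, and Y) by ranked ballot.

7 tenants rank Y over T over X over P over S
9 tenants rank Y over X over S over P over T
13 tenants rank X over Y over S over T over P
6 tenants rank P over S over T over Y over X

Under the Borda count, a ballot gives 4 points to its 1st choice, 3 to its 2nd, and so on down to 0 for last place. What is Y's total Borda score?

Borda scores:
  S: 7·0 + 9·2 + 13·2 + 6·3 = 62
  T: 7·3 + 9·0 + 13·1 + 6·2 = 46
  X: 7·2 + 9·3 + 13·4 + 6·0 = 93
  P: 7·1 + 9·1 + 13·0 + 6·4 = 40
  Y: 7·4 + 9·4 + 13·3 + 6·1 = 109

109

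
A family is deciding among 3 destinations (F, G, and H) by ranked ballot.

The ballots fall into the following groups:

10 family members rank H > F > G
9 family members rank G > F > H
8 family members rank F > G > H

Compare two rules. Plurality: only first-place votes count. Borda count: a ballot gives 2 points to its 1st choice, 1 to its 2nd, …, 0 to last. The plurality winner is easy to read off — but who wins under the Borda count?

F

Plurality first-place counts: F 8, G 9, H 10 → H.
Borda totals: F 35, G 26, H 20 → F.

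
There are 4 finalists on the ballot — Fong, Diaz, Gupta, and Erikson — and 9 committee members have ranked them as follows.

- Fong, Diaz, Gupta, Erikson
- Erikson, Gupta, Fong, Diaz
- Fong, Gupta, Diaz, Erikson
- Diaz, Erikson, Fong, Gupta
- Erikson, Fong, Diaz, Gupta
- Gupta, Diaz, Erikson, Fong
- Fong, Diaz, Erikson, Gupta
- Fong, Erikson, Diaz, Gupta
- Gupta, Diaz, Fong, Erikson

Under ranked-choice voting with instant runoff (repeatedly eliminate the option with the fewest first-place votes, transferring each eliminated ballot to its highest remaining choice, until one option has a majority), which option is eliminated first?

Diaz

Round 1: Fong 4, Gupta 2, Erikson 2, Diaz 1. Diaz has the fewest and is eliminated.
Round 2: Fong 4, Erikson 3, Gupta 2. Gupta has the fewest and is eliminated.
Round 3: Fong 5, Erikson 4. Fong has a majority.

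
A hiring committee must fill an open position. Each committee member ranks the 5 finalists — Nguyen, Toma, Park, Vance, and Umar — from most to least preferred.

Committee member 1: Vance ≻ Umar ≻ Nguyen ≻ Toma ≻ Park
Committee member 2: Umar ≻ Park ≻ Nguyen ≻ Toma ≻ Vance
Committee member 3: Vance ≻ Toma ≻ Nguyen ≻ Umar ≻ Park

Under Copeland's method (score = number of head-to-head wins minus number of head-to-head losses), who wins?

Pairwise results:
  Nguyen vs Toma: Nguyen wins 2–1.
  Nguyen vs Park: Nguyen wins 2–1.
  Nguyen vs Vance: Vance wins 2–1.
  Nguyen vs Umar: Umar wins 2–1.
  Toma vs Park: Toma wins 2–1.
  Toma vs Vance: Vance wins 2–1.
  Toma vs Umar: Umar wins 2–1.
  Park vs Vance: Vance wins 2–1.
  Park vs Umar: Umar wins 3–0.
  Vance vs Umar: Vance wins 2–1.
Copeland scores (wins − losses):
  Nguyen: 2 − 2 = 0
  Toma: 1 − 3 = -2
  Park: 0 − 4 = -4
  Vance: 4 − 0 = 4
  Umar: 3 − 1 = 2
Vance has the best Copeland score.

Vance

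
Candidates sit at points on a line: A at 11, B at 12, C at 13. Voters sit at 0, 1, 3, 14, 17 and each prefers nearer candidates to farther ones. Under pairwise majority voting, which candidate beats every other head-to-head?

With single-peaked preferences on a line, the Condorcet winner is the candidate closest to the median voter.
The median voter (position 3) is closest to A at 11.
Check: A vs B — voters closer to A: 3 of 5.

A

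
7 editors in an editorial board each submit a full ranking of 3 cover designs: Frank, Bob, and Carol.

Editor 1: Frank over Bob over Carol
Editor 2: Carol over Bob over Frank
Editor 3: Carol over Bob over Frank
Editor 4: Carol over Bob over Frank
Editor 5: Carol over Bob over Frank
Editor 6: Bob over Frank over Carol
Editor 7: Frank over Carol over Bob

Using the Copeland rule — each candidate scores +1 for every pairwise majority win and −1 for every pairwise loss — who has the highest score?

Carol

Pairwise results:
  Frank vs Bob: Bob wins 5–2.
  Frank vs Carol: Carol wins 4–3.
  Bob vs Carol: Carol wins 5–2.
Copeland scores (wins − losses):
  Frank: 0 − 2 = -2
  Bob: 1 − 1 = 0
  Carol: 2 − 0 = 2
Carol has the best Copeland score.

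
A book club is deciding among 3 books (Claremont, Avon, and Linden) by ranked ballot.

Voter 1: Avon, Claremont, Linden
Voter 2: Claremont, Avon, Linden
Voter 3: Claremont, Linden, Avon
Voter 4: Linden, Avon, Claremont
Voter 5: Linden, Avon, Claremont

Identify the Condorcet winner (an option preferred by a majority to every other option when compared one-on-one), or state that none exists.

There is no Condorcet winner

Head-to-head results (5 voters total):
Claremont vs Avon: Avon wins 3–2.
Claremont vs Linden: Claremont wins 3–2.
Avon vs Linden: Linden wins 3–2.
No candidate beats all others: Claremont beats Linden beats Avon beats Claremont, a majority cycle.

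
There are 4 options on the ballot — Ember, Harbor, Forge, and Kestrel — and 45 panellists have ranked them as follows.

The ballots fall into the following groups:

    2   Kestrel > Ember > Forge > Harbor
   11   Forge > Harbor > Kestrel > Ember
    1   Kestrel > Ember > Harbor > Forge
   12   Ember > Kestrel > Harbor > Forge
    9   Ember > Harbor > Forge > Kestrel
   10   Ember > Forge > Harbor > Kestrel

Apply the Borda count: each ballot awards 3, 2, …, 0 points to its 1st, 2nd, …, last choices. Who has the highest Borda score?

Borda scores:
  Ember: 2·2 + 11·0 + 2 + 12·3 + 9·3 + 10·3 = 99
  Harbor: 2·0 + 11·2 + 1 + 12·1 + 9·2 + 10·1 = 63
  Forge: 2·1 + 11·3 + 0 + 12·0 + 9·1 + 10·2 = 64
  Kestrel: 2·3 + 11·1 + 3 + 12·2 + 9·0 + 10·0 = 44
Ember has the highest total.

Ember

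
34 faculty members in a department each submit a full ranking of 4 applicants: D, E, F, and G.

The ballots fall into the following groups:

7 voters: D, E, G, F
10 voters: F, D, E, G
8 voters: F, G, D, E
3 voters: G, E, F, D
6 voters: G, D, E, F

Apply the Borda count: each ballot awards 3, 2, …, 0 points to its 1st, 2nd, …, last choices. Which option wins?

Borda scores:
  D: 7·3 + 10·2 + 8·1 + 3·0 + 6·2 = 61
  E: 7·2 + 10·1 + 8·0 + 3·2 + 6·1 = 36
  F: 7·0 + 10·3 + 8·3 + 3·1 + 6·0 = 57
  G: 7·1 + 10·0 + 8·2 + 3·3 + 6·3 = 50
D has the highest total.

D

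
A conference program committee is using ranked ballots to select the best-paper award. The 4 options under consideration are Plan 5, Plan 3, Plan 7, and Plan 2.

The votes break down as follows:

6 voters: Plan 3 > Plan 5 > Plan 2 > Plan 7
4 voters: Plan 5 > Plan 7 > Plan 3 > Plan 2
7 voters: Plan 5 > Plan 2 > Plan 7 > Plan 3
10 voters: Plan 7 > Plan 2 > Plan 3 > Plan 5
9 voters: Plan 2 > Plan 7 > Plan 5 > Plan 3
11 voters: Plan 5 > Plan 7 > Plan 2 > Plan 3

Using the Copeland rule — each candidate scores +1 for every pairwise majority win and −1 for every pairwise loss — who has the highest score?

Pairwise results:
  Plan 5 vs Plan 3: Plan 5 wins 31–16.
  Plan 5 vs Plan 7: Plan 5 wins 28–19.
  Plan 5 vs Plan 2: Plan 5 wins 28–19.
  Plan 3 vs Plan 7: Plan 7 wins 41–6.
  Plan 3 vs Plan 2: Plan 2 wins 37–10.
  Plan 7 vs Plan 2: Plan 7 wins 25–22.
Copeland scores (wins − losses):
  Plan 5: 3 − 0 = 3
  Plan 3: 0 − 3 = -3
  Plan 7: 2 − 1 = 1
  Plan 2: 1 − 2 = -1
Plan 5 has the best Copeland score.

Plan 5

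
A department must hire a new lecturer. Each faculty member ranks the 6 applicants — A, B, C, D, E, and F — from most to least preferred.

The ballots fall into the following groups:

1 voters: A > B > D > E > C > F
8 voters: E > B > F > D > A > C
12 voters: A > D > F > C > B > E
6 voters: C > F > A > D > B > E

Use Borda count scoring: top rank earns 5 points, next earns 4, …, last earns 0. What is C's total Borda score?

55

Borda scores:
  A: 5 + 8·1 + 12·5 + 6·3 = 91
  B: 4 + 8·4 + 12·1 + 6·1 = 54
  C: 1 + 8·0 + 12·2 + 6·5 = 55
  D: 3 + 8·2 + 12·4 + 6·2 = 79
  E: 2 + 8·5 + 12·0 + 6·0 = 42
  F: 0 + 8·3 + 12·3 + 6·4 = 84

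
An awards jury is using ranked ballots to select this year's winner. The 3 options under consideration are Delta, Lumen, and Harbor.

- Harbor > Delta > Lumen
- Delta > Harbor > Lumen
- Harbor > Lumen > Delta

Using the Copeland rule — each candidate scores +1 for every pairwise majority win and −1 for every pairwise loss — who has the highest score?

Harbor

Pairwise results:
  Delta vs Lumen: Delta wins 2–1.
  Delta vs Harbor: Harbor wins 2–1.
  Lumen vs Harbor: Harbor wins 3–0.
Copeland scores (wins − losses):
  Delta: 1 − 1 = 0
  Lumen: 0 − 2 = -2
  Harbor: 2 − 0 = 2
Harbor has the best Copeland score.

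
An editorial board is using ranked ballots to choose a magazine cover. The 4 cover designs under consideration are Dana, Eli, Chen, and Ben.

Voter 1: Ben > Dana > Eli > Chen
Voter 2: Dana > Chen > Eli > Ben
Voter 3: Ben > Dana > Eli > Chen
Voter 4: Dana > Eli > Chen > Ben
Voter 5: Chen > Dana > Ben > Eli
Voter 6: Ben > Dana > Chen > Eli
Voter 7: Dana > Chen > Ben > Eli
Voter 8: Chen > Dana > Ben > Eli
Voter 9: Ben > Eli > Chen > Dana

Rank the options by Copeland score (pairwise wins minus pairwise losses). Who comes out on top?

Pairwise results:
  Dana vs Eli: Dana wins 8–1.
  Dana vs Chen: Dana wins 6–3.
  Dana vs Ben: Dana wins 5–4.
  Eli vs Chen: Chen wins 5–4.
  Eli vs Ben: Ben wins 7–2.
  Chen vs Ben: Chen wins 5–4.
Copeland scores (wins − losses):
  Dana: 3 − 0 = 3
  Eli: 0 − 3 = -3
  Chen: 2 − 1 = 1
  Ben: 1 − 2 = -1
Dana has the best Copeland score.

Dana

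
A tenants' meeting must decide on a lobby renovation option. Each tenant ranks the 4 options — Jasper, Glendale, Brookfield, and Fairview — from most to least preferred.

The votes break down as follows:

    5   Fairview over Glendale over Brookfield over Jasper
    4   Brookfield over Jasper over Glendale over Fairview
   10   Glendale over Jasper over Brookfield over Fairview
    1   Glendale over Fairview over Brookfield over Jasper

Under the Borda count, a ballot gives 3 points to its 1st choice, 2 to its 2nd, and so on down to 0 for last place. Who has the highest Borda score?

Glendale

Borda scores:
  Jasper: 5·0 + 4·2 + 10·2 + 0 = 28
  Glendale: 5·2 + 4·1 + 10·3 + 3 = 47
  Brookfield: 5·1 + 4·3 + 10·1 + 1 = 28
  Fairview: 5·3 + 4·0 + 10·0 + 2 = 17
Glendale has the highest total.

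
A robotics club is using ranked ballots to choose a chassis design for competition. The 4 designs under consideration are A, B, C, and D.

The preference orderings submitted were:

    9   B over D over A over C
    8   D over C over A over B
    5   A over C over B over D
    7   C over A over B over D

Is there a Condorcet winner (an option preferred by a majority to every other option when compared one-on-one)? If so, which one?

No Condorcet winner

Head-to-head results (29 voters total):
A vs B: A wins 20–9.
A vs C: C wins 15–14.
A vs D: D wins 17–12.
B vs C: C wins 20–9.
B vs D: B wins 21–8.
C vs D: D wins 17–12.
No candidate beats all others: A beats B beats D beats A, a majority cycle.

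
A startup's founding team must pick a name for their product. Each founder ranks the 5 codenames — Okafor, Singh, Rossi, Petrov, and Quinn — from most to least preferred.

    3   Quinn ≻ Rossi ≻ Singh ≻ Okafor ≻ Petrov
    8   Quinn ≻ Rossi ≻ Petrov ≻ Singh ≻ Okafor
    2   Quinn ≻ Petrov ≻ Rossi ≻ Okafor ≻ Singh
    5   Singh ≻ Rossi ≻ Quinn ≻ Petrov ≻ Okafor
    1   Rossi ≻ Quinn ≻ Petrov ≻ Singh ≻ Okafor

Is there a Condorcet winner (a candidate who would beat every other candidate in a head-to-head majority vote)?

Head-to-head results (19 voters total):
Okafor vs Singh: Singh wins 17–2.
Okafor vs Rossi: Rossi wins 19–0.
Okafor vs Petrov: Petrov wins 16–3.
Okafor vs Quinn: Quinn wins 19–0.
Singh vs Rossi: Rossi wins 14–5.
Singh vs Petrov: Petrov wins 11–8.
Singh vs Quinn: Quinn wins 14–5.
Rossi vs Petrov: Rossi wins 17–2.
Rossi vs Quinn: Quinn wins 13–6.
Petrov vs Quinn: Quinn wins 19–0.
Quinn beats each rival — Okafor (19–0), Singh (14–5), Rossi (13–6), Petrov (19–0) — so Quinn is the Condorcet winner.

Yes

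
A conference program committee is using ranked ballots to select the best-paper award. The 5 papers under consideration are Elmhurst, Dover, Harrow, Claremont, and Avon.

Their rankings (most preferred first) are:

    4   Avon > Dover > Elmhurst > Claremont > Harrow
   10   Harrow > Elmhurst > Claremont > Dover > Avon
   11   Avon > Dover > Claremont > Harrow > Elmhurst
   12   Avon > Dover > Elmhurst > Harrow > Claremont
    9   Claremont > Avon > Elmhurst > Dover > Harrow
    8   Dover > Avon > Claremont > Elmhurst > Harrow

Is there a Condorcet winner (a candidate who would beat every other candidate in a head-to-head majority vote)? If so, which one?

Avon

Head-to-head results (54 voters total):
Elmhurst vs Dover: Dover wins 35–19.
Elmhurst vs Harrow: Elmhurst wins 33–21.
Elmhurst vs Claremont: Claremont wins 28–26.
Elmhurst vs Avon: Avon wins 44–10.
Dover vs Harrow: Dover wins 44–10.
Dover vs Claremont: Dover wins 35–19.
Dover vs Avon: Avon wins 36–18.
Harrow vs Claremont: Claremont wins 32–22.
Harrow vs Avon: Avon wins 44–10.
Claremont vs Avon: Avon wins 35–19.
Avon beats each rival — Elmhurst (44–10), Dover (36–18), Harrow (44–10), Claremont (35–19) — so Avon is the Condorcet winner.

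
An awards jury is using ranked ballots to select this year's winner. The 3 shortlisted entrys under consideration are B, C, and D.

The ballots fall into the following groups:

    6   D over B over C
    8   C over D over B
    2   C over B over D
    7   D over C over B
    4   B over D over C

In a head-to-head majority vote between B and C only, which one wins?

Ballots ranking B above C: 6+4 = 10.
Ballots ranking C above B: 8+2+7 = 17.
C wins the head-to-head, 17–10.

C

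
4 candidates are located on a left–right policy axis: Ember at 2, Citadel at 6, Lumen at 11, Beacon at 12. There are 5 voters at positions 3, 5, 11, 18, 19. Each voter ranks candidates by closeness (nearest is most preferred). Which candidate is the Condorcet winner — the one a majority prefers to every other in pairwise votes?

Lumen

With single-peaked preferences on a line, the Condorcet winner is the candidate closest to the median voter.
The median voter (position 11) is closest to Lumen at 11.
Check: Lumen vs Ember — voters closer to Lumen: 3 of 5.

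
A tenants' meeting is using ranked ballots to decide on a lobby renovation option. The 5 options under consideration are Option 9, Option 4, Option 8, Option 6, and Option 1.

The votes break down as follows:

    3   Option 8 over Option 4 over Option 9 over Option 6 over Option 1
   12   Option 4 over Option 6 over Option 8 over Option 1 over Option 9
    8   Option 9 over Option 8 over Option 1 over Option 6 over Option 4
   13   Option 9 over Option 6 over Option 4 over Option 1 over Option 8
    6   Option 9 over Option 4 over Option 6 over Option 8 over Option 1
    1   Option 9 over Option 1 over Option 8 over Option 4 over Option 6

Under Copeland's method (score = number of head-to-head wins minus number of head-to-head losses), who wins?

Option 9

Pairwise results:
  Option 9 vs Option 4: Option 9 wins 28–15.
  Option 9 vs Option 8: Option 9 wins 28–15.
  Option 9 vs Option 6: Option 9 wins 31–12.
  Option 9 vs Option 1: Option 9 wins 31–12.
  Option 4 vs Option 8: Option 4 wins 31–12.
  Option 4 vs Option 6: Option 4 wins 22–21.
  Option 4 vs Option 1: Option 4 wins 34–9.
  Option 8 vs Option 6: Option 6 wins 31–12.
  Option 8 vs Option 1: Option 8 wins 29–14.
  Option 6 vs Option 1: Option 6 wins 34–9.
Copeland scores (wins − losses):
  Option 9: 4 − 0 = 4
  Option 4: 3 − 1 = 2
  Option 8: 1 − 3 = -2
  Option 6: 2 − 2 = 0
  Option 1: 0 − 4 = -4
Option 9 has the best Copeland score.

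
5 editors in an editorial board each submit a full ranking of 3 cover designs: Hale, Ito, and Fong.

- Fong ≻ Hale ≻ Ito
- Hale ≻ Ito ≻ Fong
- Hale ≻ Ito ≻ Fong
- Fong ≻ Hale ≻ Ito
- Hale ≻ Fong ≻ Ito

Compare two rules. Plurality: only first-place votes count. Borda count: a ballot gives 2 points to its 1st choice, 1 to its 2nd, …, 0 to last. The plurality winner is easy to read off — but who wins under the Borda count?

Plurality first-place counts: Hale 3, Ito 0, Fong 2 → Hale.
Borda totals: Hale 8, Ito 2, Fong 5 → Hale.

Hale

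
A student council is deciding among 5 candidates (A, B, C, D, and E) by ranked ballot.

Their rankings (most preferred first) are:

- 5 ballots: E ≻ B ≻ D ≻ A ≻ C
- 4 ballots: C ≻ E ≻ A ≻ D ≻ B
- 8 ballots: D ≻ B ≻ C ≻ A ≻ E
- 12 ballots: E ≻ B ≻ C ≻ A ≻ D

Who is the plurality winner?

First-place vote totals:
  A: 0
  B: 0
  C: 4
  D: 8
  E: 17
E has the most first-place votes.

E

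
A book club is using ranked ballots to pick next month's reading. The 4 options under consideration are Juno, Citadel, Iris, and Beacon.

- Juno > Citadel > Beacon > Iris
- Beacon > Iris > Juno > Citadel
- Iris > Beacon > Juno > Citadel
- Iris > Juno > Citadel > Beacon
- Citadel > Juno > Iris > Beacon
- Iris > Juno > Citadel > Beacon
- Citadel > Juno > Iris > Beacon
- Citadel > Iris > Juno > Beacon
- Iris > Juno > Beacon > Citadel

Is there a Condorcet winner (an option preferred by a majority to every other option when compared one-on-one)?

Head-to-head results (9 voters total):
Juno vs Citadel: Juno wins 6–3.
Juno vs Iris: Iris wins 6–3.
Juno vs Beacon: Juno wins 7–2.
Citadel vs Iris: Iris wins 5–4.
Citadel vs Beacon: Citadel wins 6–3.
Iris vs Beacon: Iris wins 7–2.
Iris beats each rival — Juno (6–3), Citadel (5–4), Beacon (7–2) — so Iris is the Condorcet winner.

Yes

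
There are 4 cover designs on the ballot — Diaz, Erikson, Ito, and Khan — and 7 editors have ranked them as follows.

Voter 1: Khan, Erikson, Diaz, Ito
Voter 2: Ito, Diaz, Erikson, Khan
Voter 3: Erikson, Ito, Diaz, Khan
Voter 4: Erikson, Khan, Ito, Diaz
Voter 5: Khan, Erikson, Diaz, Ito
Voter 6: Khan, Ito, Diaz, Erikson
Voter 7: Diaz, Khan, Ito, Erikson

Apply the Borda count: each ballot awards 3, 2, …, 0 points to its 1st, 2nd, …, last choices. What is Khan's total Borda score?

13

Borda scores:
  Diaz: 1 + 2 + 1 + 0 + 1 + 1 + 3 = 9
  Erikson: 2 + 1 + 3 + 3 + 2 + 0 + 0 = 11
  Ito: 0 + 3 + 2 + 1 + 0 + 2 + 1 = 9
  Khan: 3 + 0 + 0 + 2 + 3 + 3 + 2 = 13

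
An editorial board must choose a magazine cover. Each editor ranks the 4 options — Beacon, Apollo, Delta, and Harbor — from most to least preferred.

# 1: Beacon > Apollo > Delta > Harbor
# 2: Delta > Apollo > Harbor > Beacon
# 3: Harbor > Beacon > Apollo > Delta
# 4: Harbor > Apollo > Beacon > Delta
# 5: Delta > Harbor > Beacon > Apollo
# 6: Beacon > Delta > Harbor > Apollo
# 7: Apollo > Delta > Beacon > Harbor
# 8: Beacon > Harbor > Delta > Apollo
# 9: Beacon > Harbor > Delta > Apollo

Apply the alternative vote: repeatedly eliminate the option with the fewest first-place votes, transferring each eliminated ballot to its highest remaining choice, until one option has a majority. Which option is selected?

Round 1: Beacon 4, Delta 2, Harbor 2, Apollo 1. Apollo has the fewest and is eliminated.
Round 2: Beacon 4, Delta 3, Harbor 2. Harbor has the fewest and is eliminated.
Round 3: Beacon 6, Delta 3. Beacon has a majority.

Beacon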